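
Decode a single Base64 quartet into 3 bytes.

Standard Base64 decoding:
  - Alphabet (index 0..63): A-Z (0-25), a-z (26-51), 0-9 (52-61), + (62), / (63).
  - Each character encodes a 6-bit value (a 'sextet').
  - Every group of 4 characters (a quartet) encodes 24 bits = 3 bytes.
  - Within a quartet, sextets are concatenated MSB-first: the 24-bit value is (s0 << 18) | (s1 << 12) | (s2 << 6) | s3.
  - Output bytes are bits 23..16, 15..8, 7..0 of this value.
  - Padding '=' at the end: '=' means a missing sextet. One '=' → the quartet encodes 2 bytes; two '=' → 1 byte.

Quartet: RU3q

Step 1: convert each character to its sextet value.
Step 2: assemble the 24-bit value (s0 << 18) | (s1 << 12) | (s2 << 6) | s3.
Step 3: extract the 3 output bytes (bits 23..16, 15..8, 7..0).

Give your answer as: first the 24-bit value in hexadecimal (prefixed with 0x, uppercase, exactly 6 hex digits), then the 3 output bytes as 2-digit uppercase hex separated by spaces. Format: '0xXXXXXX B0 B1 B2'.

Answer: 0x454DEA 45 4D EA

Derivation:
Sextets: R=17, U=20, 3=55, q=42
24-bit: (17<<18) | (20<<12) | (55<<6) | 42
      = 0x440000 | 0x014000 | 0x000DC0 | 0x00002A
      = 0x454DEA
Bytes: (v>>16)&0xFF=45, (v>>8)&0xFF=4D, v&0xFF=EA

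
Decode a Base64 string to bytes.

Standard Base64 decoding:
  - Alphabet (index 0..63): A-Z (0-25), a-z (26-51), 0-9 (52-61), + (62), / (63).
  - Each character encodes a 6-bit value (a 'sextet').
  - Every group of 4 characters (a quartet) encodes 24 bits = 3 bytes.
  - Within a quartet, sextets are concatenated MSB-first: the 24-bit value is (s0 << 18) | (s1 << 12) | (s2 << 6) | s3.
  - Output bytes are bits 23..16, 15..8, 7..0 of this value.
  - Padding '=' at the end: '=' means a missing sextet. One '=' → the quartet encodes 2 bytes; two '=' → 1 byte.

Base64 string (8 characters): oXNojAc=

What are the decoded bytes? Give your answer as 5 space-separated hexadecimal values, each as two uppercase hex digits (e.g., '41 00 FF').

Answer: A1 73 68 8C 07

Derivation:
After char 0 ('o'=40): chars_in_quartet=1 acc=0x28 bytes_emitted=0
After char 1 ('X'=23): chars_in_quartet=2 acc=0xA17 bytes_emitted=0
After char 2 ('N'=13): chars_in_quartet=3 acc=0x285CD bytes_emitted=0
After char 3 ('o'=40): chars_in_quartet=4 acc=0xA17368 -> emit A1 73 68, reset; bytes_emitted=3
After char 4 ('j'=35): chars_in_quartet=1 acc=0x23 bytes_emitted=3
After char 5 ('A'=0): chars_in_quartet=2 acc=0x8C0 bytes_emitted=3
After char 6 ('c'=28): chars_in_quartet=3 acc=0x2301C bytes_emitted=3
Padding '=': partial quartet acc=0x2301C -> emit 8C 07; bytes_emitted=5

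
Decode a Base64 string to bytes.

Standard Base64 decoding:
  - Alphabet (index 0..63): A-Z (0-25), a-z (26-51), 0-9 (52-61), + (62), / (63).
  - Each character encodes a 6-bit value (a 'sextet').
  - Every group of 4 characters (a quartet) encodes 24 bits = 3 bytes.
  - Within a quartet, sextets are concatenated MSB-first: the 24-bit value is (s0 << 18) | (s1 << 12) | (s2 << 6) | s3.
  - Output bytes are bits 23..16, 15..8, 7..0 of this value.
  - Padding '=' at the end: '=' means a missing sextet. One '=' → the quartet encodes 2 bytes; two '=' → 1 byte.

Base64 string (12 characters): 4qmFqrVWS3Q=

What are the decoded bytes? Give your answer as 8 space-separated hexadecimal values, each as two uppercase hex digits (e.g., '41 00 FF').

Answer: E2 A9 85 AA B5 56 4B 74

Derivation:
After char 0 ('4'=56): chars_in_quartet=1 acc=0x38 bytes_emitted=0
After char 1 ('q'=42): chars_in_quartet=2 acc=0xE2A bytes_emitted=0
After char 2 ('m'=38): chars_in_quartet=3 acc=0x38AA6 bytes_emitted=0
After char 3 ('F'=5): chars_in_quartet=4 acc=0xE2A985 -> emit E2 A9 85, reset; bytes_emitted=3
After char 4 ('q'=42): chars_in_quartet=1 acc=0x2A bytes_emitted=3
After char 5 ('r'=43): chars_in_quartet=2 acc=0xAAB bytes_emitted=3
After char 6 ('V'=21): chars_in_quartet=3 acc=0x2AAD5 bytes_emitted=3
After char 7 ('W'=22): chars_in_quartet=4 acc=0xAAB556 -> emit AA B5 56, reset; bytes_emitted=6
After char 8 ('S'=18): chars_in_quartet=1 acc=0x12 bytes_emitted=6
After char 9 ('3'=55): chars_in_quartet=2 acc=0x4B7 bytes_emitted=6
After char 10 ('Q'=16): chars_in_quartet=3 acc=0x12DD0 bytes_emitted=6
Padding '=': partial quartet acc=0x12DD0 -> emit 4B 74; bytes_emitted=8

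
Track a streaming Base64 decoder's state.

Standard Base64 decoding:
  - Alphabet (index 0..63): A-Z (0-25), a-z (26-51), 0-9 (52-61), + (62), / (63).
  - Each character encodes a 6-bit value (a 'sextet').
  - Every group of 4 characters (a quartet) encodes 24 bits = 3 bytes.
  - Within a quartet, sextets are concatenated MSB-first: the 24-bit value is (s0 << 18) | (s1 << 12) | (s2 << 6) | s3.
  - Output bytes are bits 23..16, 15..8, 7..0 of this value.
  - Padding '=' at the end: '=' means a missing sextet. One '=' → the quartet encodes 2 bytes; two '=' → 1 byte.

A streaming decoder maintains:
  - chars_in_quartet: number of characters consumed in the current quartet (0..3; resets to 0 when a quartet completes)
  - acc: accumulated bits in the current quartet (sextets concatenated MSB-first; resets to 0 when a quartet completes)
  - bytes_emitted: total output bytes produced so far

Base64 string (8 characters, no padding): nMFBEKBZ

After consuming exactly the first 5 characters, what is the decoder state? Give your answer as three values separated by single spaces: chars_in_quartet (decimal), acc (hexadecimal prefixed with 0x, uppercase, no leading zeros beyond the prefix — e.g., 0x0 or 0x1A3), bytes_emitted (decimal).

Answer: 1 0x4 3

Derivation:
After char 0 ('n'=39): chars_in_quartet=1 acc=0x27 bytes_emitted=0
After char 1 ('M'=12): chars_in_quartet=2 acc=0x9CC bytes_emitted=0
After char 2 ('F'=5): chars_in_quartet=3 acc=0x27305 bytes_emitted=0
After char 3 ('B'=1): chars_in_quartet=4 acc=0x9CC141 -> emit 9C C1 41, reset; bytes_emitted=3
After char 4 ('E'=4): chars_in_quartet=1 acc=0x4 bytes_emitted=3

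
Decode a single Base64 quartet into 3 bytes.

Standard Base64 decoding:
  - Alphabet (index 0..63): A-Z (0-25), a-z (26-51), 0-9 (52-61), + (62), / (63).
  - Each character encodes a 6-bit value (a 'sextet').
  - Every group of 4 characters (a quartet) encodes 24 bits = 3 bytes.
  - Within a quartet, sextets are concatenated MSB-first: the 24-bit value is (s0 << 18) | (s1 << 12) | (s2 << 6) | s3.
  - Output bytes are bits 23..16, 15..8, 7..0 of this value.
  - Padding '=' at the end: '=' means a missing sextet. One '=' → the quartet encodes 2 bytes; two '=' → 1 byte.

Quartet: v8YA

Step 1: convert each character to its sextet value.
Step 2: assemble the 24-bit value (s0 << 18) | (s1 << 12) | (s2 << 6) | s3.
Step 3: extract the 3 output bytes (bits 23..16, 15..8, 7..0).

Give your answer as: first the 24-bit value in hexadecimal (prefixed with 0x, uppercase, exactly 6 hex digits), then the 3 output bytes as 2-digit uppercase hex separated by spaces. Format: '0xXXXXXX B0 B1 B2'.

Sextets: v=47, 8=60, Y=24, A=0
24-bit: (47<<18) | (60<<12) | (24<<6) | 0
      = 0xBC0000 | 0x03C000 | 0x000600 | 0x000000
      = 0xBFC600
Bytes: (v>>16)&0xFF=BF, (v>>8)&0xFF=C6, v&0xFF=00

Answer: 0xBFC600 BF C6 00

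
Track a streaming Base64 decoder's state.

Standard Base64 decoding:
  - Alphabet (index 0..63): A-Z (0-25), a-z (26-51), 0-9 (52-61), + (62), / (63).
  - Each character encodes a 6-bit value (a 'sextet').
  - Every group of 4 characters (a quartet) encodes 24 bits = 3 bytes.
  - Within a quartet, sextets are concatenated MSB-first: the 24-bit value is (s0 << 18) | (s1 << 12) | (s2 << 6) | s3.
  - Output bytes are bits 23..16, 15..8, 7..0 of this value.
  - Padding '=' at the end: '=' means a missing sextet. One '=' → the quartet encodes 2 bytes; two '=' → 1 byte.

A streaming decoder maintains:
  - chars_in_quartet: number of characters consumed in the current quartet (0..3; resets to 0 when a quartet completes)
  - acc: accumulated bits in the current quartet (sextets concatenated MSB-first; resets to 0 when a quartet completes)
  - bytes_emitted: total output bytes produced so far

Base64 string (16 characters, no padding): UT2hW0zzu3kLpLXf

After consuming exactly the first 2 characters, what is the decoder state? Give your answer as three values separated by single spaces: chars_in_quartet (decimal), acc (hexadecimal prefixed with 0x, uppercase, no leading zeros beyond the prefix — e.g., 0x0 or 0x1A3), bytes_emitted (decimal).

After char 0 ('U'=20): chars_in_quartet=1 acc=0x14 bytes_emitted=0
After char 1 ('T'=19): chars_in_quartet=2 acc=0x513 bytes_emitted=0

Answer: 2 0x513 0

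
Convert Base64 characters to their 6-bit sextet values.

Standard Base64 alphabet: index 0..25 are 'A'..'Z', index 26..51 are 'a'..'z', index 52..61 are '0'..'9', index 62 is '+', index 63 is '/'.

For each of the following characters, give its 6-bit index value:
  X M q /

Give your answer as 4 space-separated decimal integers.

Answer: 23 12 42 63

Derivation:
'X': A..Z range, ord('X') − ord('A') = 23
'M': A..Z range, ord('M') − ord('A') = 12
'q': a..z range, 26 + ord('q') − ord('a') = 42
'/': index 63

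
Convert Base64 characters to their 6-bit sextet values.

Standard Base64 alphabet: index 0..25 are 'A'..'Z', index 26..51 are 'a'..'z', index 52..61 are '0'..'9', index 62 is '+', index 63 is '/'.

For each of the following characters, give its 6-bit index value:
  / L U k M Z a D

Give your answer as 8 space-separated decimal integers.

'/': index 63
'L': A..Z range, ord('L') − ord('A') = 11
'U': A..Z range, ord('U') − ord('A') = 20
'k': a..z range, 26 + ord('k') − ord('a') = 36
'M': A..Z range, ord('M') − ord('A') = 12
'Z': A..Z range, ord('Z') − ord('A') = 25
'a': a..z range, 26 + ord('a') − ord('a') = 26
'D': A..Z range, ord('D') − ord('A') = 3

Answer: 63 11 20 36 12 25 26 3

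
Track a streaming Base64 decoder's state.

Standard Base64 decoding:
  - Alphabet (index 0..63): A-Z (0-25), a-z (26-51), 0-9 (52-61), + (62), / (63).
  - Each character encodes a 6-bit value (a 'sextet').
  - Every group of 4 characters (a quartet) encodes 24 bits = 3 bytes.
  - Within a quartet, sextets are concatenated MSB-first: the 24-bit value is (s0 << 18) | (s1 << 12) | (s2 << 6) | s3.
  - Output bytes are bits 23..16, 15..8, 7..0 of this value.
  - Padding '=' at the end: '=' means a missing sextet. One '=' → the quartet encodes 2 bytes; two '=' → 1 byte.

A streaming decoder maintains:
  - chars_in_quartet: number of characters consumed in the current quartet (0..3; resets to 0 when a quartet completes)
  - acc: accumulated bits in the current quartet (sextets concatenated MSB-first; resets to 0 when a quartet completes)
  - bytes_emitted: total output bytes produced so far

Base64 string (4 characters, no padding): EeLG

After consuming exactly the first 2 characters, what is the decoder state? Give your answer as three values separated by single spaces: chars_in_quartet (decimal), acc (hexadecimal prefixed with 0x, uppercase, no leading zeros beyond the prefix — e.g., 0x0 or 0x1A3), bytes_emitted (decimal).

After char 0 ('E'=4): chars_in_quartet=1 acc=0x4 bytes_emitted=0
After char 1 ('e'=30): chars_in_quartet=2 acc=0x11E bytes_emitted=0

Answer: 2 0x11E 0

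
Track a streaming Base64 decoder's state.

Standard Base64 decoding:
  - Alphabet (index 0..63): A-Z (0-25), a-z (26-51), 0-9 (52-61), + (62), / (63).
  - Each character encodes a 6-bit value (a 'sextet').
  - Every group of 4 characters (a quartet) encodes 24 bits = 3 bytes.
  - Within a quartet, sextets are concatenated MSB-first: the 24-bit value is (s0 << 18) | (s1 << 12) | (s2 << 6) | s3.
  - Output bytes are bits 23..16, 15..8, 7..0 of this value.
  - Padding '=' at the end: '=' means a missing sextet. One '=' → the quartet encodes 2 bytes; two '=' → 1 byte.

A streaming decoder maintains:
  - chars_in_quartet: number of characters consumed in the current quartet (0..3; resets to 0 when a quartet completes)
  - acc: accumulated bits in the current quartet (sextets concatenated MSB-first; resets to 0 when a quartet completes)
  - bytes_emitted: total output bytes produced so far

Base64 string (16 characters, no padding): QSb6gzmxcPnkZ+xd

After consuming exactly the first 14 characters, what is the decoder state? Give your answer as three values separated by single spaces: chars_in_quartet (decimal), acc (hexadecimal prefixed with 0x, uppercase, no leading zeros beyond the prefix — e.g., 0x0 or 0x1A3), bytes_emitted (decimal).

Answer: 2 0x67E 9

Derivation:
After char 0 ('Q'=16): chars_in_quartet=1 acc=0x10 bytes_emitted=0
After char 1 ('S'=18): chars_in_quartet=2 acc=0x412 bytes_emitted=0
After char 2 ('b'=27): chars_in_quartet=3 acc=0x1049B bytes_emitted=0
After char 3 ('6'=58): chars_in_quartet=4 acc=0x4126FA -> emit 41 26 FA, reset; bytes_emitted=3
After char 4 ('g'=32): chars_in_quartet=1 acc=0x20 bytes_emitted=3
After char 5 ('z'=51): chars_in_quartet=2 acc=0x833 bytes_emitted=3
After char 6 ('m'=38): chars_in_quartet=3 acc=0x20CE6 bytes_emitted=3
After char 7 ('x'=49): chars_in_quartet=4 acc=0x8339B1 -> emit 83 39 B1, reset; bytes_emitted=6
After char 8 ('c'=28): chars_in_quartet=1 acc=0x1C bytes_emitted=6
After char 9 ('P'=15): chars_in_quartet=2 acc=0x70F bytes_emitted=6
After char 10 ('n'=39): chars_in_quartet=3 acc=0x1C3E7 bytes_emitted=6
After char 11 ('k'=36): chars_in_quartet=4 acc=0x70F9E4 -> emit 70 F9 E4, reset; bytes_emitted=9
After char 12 ('Z'=25): chars_in_quartet=1 acc=0x19 bytes_emitted=9
After char 13 ('+'=62): chars_in_quartet=2 acc=0x67E bytes_emitted=9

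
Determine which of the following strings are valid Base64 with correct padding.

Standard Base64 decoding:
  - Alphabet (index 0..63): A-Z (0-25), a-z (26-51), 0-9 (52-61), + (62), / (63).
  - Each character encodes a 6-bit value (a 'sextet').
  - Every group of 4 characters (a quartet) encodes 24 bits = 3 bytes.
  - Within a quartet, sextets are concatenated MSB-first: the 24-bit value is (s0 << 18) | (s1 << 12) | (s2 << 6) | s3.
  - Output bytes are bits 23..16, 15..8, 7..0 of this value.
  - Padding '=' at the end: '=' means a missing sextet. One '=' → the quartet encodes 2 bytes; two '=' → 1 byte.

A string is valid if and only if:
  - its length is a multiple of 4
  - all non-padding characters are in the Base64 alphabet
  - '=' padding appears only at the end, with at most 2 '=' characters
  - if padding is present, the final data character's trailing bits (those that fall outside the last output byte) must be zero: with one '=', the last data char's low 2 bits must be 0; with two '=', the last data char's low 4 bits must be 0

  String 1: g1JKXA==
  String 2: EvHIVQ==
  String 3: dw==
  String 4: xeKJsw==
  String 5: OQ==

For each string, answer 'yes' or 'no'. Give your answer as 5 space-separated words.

Answer: yes yes yes yes yes

Derivation:
String 1: 'g1JKXA==' → valid
String 2: 'EvHIVQ==' → valid
String 3: 'dw==' → valid
String 4: 'xeKJsw==' → valid
String 5: 'OQ==' → valid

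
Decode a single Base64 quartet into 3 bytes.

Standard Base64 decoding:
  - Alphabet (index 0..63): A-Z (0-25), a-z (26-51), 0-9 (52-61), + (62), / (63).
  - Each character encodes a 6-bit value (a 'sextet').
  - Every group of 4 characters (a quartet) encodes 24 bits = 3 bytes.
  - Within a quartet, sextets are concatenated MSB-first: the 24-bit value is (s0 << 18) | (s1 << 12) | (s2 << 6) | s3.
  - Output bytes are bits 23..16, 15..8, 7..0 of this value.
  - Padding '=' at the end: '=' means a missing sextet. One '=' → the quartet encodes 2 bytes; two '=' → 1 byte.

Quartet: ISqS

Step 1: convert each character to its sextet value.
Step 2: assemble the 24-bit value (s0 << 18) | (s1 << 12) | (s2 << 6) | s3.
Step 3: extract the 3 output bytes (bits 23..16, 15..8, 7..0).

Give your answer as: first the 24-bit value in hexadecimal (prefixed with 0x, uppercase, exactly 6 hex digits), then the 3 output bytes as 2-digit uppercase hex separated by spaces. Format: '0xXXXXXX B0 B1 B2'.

Answer: 0x212A92 21 2A 92

Derivation:
Sextets: I=8, S=18, q=42, S=18
24-bit: (8<<18) | (18<<12) | (42<<6) | 18
      = 0x200000 | 0x012000 | 0x000A80 | 0x000012
      = 0x212A92
Bytes: (v>>16)&0xFF=21, (v>>8)&0xFF=2A, v&0xFF=92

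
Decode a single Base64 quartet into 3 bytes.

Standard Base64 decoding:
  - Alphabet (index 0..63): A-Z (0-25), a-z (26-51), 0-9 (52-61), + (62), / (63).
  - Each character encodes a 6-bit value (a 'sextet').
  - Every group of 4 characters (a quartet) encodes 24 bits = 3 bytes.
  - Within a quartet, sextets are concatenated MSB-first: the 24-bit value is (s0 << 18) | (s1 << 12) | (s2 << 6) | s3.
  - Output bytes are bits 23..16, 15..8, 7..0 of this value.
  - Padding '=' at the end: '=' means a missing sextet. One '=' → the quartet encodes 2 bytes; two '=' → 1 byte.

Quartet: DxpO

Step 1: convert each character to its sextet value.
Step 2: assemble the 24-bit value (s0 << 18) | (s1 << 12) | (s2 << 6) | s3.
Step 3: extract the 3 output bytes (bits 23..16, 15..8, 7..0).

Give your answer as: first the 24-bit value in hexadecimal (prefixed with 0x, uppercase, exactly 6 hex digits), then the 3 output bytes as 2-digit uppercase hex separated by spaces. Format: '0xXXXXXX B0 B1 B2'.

Answer: 0x0F1A4E 0F 1A 4E

Derivation:
Sextets: D=3, x=49, p=41, O=14
24-bit: (3<<18) | (49<<12) | (41<<6) | 14
      = 0x0C0000 | 0x031000 | 0x000A40 | 0x00000E
      = 0x0F1A4E
Bytes: (v>>16)&0xFF=0F, (v>>8)&0xFF=1A, v&0xFF=4E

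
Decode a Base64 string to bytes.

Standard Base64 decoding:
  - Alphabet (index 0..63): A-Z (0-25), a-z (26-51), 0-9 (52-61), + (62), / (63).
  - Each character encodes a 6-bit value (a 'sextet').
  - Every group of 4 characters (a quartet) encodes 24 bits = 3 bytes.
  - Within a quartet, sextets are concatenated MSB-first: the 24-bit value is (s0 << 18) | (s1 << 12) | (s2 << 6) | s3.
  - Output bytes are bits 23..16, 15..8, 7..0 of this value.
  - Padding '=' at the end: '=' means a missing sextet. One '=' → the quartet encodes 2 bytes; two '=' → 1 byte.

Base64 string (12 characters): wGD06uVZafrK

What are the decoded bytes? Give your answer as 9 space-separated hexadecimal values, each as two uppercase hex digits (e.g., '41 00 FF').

After char 0 ('w'=48): chars_in_quartet=1 acc=0x30 bytes_emitted=0
After char 1 ('G'=6): chars_in_quartet=2 acc=0xC06 bytes_emitted=0
After char 2 ('D'=3): chars_in_quartet=3 acc=0x30183 bytes_emitted=0
After char 3 ('0'=52): chars_in_quartet=4 acc=0xC060F4 -> emit C0 60 F4, reset; bytes_emitted=3
After char 4 ('6'=58): chars_in_quartet=1 acc=0x3A bytes_emitted=3
After char 5 ('u'=46): chars_in_quartet=2 acc=0xEAE bytes_emitted=3
After char 6 ('V'=21): chars_in_quartet=3 acc=0x3AB95 bytes_emitted=3
After char 7 ('Z'=25): chars_in_quartet=4 acc=0xEAE559 -> emit EA E5 59, reset; bytes_emitted=6
After char 8 ('a'=26): chars_in_quartet=1 acc=0x1A bytes_emitted=6
After char 9 ('f'=31): chars_in_quartet=2 acc=0x69F bytes_emitted=6
After char 10 ('r'=43): chars_in_quartet=3 acc=0x1A7EB bytes_emitted=6
After char 11 ('K'=10): chars_in_quartet=4 acc=0x69FACA -> emit 69 FA CA, reset; bytes_emitted=9

Answer: C0 60 F4 EA E5 59 69 FA CA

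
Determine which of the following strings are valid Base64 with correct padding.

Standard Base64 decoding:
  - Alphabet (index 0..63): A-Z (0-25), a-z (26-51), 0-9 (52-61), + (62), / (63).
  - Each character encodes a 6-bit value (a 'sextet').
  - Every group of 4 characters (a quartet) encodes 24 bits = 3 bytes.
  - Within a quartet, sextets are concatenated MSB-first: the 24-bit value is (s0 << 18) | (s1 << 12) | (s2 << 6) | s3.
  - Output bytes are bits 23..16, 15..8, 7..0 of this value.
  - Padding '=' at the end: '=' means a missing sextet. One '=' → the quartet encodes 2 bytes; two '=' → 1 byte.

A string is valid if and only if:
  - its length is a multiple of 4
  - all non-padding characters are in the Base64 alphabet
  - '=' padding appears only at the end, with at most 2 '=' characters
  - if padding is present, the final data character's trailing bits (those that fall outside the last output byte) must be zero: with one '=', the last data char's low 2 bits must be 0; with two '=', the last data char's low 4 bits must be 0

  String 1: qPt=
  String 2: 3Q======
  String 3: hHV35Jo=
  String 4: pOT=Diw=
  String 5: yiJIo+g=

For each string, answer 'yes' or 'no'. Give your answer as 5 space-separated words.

String 1: 'qPt=' → invalid (bad trailing bits)
String 2: '3Q======' → invalid (6 pad chars (max 2))
String 3: 'hHV35Jo=' → valid
String 4: 'pOT=Diw=' → invalid (bad char(s): ['=']; '=' in middle)
String 5: 'yiJIo+g=' → valid

Answer: no no yes no yes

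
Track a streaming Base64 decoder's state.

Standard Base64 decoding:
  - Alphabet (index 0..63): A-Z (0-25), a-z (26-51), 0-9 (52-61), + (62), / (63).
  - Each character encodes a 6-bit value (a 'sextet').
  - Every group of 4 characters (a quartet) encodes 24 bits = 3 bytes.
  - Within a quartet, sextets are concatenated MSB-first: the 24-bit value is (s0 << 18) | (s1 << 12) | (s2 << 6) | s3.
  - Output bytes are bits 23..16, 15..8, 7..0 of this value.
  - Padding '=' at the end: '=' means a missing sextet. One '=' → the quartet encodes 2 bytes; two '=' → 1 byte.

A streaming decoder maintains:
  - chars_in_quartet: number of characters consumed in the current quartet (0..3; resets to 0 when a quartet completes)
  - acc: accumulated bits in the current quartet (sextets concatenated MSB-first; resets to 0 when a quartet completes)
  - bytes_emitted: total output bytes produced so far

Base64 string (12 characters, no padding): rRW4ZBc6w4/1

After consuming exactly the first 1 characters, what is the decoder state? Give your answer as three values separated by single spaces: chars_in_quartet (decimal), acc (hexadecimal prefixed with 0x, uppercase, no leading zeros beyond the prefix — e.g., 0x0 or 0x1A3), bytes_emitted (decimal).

After char 0 ('r'=43): chars_in_quartet=1 acc=0x2B bytes_emitted=0

Answer: 1 0x2B 0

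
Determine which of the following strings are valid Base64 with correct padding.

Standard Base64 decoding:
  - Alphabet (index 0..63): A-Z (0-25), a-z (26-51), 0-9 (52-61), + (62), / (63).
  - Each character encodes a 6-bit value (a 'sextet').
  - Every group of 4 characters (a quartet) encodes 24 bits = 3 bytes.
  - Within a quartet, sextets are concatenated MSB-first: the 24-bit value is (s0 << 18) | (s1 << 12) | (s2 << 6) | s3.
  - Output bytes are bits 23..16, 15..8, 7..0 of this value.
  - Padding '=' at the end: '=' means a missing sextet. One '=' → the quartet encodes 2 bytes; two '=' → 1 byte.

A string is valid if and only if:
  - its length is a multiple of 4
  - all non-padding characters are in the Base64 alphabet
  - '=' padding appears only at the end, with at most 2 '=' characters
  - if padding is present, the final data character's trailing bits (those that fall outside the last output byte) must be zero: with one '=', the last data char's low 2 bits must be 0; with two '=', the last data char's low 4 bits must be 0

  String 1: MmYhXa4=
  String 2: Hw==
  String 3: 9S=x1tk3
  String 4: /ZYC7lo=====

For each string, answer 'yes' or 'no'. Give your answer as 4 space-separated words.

Answer: yes yes no no

Derivation:
String 1: 'MmYhXa4=' → valid
String 2: 'Hw==' → valid
String 3: '9S=x1tk3' → invalid (bad char(s): ['=']; '=' in middle)
String 4: '/ZYC7lo=====' → invalid (5 pad chars (max 2))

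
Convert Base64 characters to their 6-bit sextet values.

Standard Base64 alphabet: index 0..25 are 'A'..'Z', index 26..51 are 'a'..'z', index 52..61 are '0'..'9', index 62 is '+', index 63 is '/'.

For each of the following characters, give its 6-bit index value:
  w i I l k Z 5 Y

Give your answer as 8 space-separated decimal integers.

Answer: 48 34 8 37 36 25 57 24

Derivation:
'w': a..z range, 26 + ord('w') − ord('a') = 48
'i': a..z range, 26 + ord('i') − ord('a') = 34
'I': A..Z range, ord('I') − ord('A') = 8
'l': a..z range, 26 + ord('l') − ord('a') = 37
'k': a..z range, 26 + ord('k') − ord('a') = 36
'Z': A..Z range, ord('Z') − ord('A') = 25
'5': 0..9 range, 52 + ord('5') − ord('0') = 57
'Y': A..Z range, ord('Y') − ord('A') = 24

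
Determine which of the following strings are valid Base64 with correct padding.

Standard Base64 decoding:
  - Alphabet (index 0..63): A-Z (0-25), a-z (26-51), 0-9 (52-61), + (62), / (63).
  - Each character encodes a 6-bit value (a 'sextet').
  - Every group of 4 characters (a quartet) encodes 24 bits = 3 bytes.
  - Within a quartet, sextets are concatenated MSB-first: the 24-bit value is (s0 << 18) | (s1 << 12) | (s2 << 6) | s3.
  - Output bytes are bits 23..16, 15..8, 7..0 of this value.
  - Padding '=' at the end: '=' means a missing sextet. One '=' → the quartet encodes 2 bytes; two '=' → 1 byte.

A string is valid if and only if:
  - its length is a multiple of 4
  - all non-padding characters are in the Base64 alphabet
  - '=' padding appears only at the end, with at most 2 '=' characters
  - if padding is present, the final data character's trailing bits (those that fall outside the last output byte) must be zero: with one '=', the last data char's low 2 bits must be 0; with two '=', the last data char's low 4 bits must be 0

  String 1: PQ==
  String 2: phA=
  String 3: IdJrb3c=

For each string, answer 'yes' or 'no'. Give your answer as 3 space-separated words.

String 1: 'PQ==' → valid
String 2: 'phA=' → valid
String 3: 'IdJrb3c=' → valid

Answer: yes yes yes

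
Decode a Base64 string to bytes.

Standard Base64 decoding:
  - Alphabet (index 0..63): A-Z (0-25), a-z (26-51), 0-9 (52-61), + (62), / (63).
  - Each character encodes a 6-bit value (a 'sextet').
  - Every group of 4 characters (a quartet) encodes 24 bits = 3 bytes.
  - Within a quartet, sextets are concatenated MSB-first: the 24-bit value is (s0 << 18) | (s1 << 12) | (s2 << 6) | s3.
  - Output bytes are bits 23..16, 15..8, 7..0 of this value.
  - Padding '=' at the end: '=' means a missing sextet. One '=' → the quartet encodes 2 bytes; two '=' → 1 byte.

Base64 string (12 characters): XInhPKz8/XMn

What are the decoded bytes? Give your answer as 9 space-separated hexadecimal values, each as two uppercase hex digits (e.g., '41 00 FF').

After char 0 ('X'=23): chars_in_quartet=1 acc=0x17 bytes_emitted=0
After char 1 ('I'=8): chars_in_quartet=2 acc=0x5C8 bytes_emitted=0
After char 2 ('n'=39): chars_in_quartet=3 acc=0x17227 bytes_emitted=0
After char 3 ('h'=33): chars_in_quartet=4 acc=0x5C89E1 -> emit 5C 89 E1, reset; bytes_emitted=3
After char 4 ('P'=15): chars_in_quartet=1 acc=0xF bytes_emitted=3
After char 5 ('K'=10): chars_in_quartet=2 acc=0x3CA bytes_emitted=3
After char 6 ('z'=51): chars_in_quartet=3 acc=0xF2B3 bytes_emitted=3
After char 7 ('8'=60): chars_in_quartet=4 acc=0x3CACFC -> emit 3C AC FC, reset; bytes_emitted=6
After char 8 ('/'=63): chars_in_quartet=1 acc=0x3F bytes_emitted=6
After char 9 ('X'=23): chars_in_quartet=2 acc=0xFD7 bytes_emitted=6
After char 10 ('M'=12): chars_in_quartet=3 acc=0x3F5CC bytes_emitted=6
After char 11 ('n'=39): chars_in_quartet=4 acc=0xFD7327 -> emit FD 73 27, reset; bytes_emitted=9

Answer: 5C 89 E1 3C AC FC FD 73 27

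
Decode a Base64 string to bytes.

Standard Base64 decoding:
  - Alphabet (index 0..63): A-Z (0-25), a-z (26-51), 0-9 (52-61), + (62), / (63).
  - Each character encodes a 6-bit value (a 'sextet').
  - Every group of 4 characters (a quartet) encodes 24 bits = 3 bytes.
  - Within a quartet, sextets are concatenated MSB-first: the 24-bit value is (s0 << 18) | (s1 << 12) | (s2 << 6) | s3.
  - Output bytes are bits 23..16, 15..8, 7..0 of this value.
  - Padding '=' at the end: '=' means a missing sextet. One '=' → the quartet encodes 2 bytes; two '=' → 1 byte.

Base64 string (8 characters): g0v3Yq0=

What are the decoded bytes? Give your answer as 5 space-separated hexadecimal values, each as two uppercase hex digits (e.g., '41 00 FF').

Answer: 83 4B F7 62 AD

Derivation:
After char 0 ('g'=32): chars_in_quartet=1 acc=0x20 bytes_emitted=0
After char 1 ('0'=52): chars_in_quartet=2 acc=0x834 bytes_emitted=0
After char 2 ('v'=47): chars_in_quartet=3 acc=0x20D2F bytes_emitted=0
After char 3 ('3'=55): chars_in_quartet=4 acc=0x834BF7 -> emit 83 4B F7, reset; bytes_emitted=3
After char 4 ('Y'=24): chars_in_quartet=1 acc=0x18 bytes_emitted=3
After char 5 ('q'=42): chars_in_quartet=2 acc=0x62A bytes_emitted=3
After char 6 ('0'=52): chars_in_quartet=3 acc=0x18AB4 bytes_emitted=3
Padding '=': partial quartet acc=0x18AB4 -> emit 62 AD; bytes_emitted=5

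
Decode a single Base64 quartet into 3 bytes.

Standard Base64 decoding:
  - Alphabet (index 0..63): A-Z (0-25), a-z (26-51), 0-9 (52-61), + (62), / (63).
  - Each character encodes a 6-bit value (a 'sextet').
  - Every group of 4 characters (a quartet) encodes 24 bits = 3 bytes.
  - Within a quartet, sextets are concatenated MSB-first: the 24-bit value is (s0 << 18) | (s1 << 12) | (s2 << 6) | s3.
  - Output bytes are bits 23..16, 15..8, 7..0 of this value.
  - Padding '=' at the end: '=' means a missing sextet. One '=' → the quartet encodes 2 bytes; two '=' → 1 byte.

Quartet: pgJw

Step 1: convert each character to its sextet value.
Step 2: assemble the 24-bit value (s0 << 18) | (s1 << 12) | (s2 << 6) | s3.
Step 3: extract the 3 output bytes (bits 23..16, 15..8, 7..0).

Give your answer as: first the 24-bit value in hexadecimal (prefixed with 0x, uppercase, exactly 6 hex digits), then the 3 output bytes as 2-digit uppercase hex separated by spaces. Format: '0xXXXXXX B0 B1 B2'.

Sextets: p=41, g=32, J=9, w=48
24-bit: (41<<18) | (32<<12) | (9<<6) | 48
      = 0xA40000 | 0x020000 | 0x000240 | 0x000030
      = 0xA60270
Bytes: (v>>16)&0xFF=A6, (v>>8)&0xFF=02, v&0xFF=70

Answer: 0xA60270 A6 02 70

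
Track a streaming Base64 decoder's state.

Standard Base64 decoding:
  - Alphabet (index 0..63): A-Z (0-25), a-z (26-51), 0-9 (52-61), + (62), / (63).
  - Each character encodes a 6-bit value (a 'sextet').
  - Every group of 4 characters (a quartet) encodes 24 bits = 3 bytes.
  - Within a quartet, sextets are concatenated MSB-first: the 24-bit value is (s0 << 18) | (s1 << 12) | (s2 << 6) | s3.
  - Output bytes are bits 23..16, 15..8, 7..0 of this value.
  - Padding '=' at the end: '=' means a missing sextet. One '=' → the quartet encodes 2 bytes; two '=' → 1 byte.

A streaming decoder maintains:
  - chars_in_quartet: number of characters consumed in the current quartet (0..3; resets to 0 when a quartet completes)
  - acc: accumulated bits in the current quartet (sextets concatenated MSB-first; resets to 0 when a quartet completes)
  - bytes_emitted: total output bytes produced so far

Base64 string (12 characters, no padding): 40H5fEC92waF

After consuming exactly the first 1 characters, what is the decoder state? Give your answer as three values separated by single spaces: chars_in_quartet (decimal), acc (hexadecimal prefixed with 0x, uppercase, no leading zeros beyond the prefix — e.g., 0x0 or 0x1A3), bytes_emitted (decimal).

After char 0 ('4'=56): chars_in_quartet=1 acc=0x38 bytes_emitted=0

Answer: 1 0x38 0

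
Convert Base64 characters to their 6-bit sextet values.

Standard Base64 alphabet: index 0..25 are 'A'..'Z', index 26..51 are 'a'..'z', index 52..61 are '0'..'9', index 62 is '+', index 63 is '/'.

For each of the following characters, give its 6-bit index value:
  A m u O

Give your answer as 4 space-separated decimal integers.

Answer: 0 38 46 14

Derivation:
'A': A..Z range, ord('A') − ord('A') = 0
'm': a..z range, 26 + ord('m') − ord('a') = 38
'u': a..z range, 26 + ord('u') − ord('a') = 46
'O': A..Z range, ord('O') − ord('A') = 14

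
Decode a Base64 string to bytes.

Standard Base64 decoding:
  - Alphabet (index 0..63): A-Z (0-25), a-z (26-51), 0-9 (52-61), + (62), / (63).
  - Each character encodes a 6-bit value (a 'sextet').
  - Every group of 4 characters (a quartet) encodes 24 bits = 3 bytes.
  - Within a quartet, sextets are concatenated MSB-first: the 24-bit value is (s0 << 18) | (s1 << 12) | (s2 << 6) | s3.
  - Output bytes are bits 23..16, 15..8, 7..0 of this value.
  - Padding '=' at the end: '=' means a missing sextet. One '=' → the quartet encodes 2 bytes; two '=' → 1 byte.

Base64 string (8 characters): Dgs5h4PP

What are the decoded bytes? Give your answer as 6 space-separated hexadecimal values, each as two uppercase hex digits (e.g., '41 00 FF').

Answer: 0E 0B 39 87 83 CF

Derivation:
After char 0 ('D'=3): chars_in_quartet=1 acc=0x3 bytes_emitted=0
After char 1 ('g'=32): chars_in_quartet=2 acc=0xE0 bytes_emitted=0
After char 2 ('s'=44): chars_in_quartet=3 acc=0x382C bytes_emitted=0
After char 3 ('5'=57): chars_in_quartet=4 acc=0xE0B39 -> emit 0E 0B 39, reset; bytes_emitted=3
After char 4 ('h'=33): chars_in_quartet=1 acc=0x21 bytes_emitted=3
After char 5 ('4'=56): chars_in_quartet=2 acc=0x878 bytes_emitted=3
After char 6 ('P'=15): chars_in_quartet=3 acc=0x21E0F bytes_emitted=3
After char 7 ('P'=15): chars_in_quartet=4 acc=0x8783CF -> emit 87 83 CF, reset; bytes_emitted=6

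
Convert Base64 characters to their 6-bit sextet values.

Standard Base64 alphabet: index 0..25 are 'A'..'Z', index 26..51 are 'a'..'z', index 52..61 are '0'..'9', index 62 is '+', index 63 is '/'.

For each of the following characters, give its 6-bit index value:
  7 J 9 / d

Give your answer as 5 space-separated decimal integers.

Answer: 59 9 61 63 29

Derivation:
'7': 0..9 range, 52 + ord('7') − ord('0') = 59
'J': A..Z range, ord('J') − ord('A') = 9
'9': 0..9 range, 52 + ord('9') − ord('0') = 61
'/': index 63
'd': a..z range, 26 + ord('d') − ord('a') = 29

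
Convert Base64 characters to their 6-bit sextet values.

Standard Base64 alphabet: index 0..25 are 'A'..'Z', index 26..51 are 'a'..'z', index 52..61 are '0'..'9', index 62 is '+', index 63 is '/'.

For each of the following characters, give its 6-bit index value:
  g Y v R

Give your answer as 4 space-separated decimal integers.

'g': a..z range, 26 + ord('g') − ord('a') = 32
'Y': A..Z range, ord('Y') − ord('A') = 24
'v': a..z range, 26 + ord('v') − ord('a') = 47
'R': A..Z range, ord('R') − ord('A') = 17

Answer: 32 24 47 17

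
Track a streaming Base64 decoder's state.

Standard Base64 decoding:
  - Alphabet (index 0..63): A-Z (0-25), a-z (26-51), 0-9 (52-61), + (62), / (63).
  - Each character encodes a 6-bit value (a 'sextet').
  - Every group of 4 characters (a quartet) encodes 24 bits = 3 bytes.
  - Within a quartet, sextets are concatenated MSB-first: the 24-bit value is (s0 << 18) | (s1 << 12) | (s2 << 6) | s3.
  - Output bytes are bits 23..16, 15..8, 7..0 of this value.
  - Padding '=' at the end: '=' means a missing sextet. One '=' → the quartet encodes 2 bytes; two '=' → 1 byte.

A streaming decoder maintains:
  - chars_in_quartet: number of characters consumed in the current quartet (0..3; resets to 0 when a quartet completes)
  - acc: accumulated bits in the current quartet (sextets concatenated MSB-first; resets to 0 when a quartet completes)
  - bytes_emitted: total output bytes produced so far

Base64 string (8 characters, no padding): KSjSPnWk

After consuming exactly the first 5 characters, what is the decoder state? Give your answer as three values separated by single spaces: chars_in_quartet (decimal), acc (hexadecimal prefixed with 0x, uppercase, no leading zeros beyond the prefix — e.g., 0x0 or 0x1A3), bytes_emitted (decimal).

Answer: 1 0xF 3

Derivation:
After char 0 ('K'=10): chars_in_quartet=1 acc=0xA bytes_emitted=0
After char 1 ('S'=18): chars_in_quartet=2 acc=0x292 bytes_emitted=0
After char 2 ('j'=35): chars_in_quartet=3 acc=0xA4A3 bytes_emitted=0
After char 3 ('S'=18): chars_in_quartet=4 acc=0x2928D2 -> emit 29 28 D2, reset; bytes_emitted=3
After char 4 ('P'=15): chars_in_quartet=1 acc=0xF bytes_emitted=3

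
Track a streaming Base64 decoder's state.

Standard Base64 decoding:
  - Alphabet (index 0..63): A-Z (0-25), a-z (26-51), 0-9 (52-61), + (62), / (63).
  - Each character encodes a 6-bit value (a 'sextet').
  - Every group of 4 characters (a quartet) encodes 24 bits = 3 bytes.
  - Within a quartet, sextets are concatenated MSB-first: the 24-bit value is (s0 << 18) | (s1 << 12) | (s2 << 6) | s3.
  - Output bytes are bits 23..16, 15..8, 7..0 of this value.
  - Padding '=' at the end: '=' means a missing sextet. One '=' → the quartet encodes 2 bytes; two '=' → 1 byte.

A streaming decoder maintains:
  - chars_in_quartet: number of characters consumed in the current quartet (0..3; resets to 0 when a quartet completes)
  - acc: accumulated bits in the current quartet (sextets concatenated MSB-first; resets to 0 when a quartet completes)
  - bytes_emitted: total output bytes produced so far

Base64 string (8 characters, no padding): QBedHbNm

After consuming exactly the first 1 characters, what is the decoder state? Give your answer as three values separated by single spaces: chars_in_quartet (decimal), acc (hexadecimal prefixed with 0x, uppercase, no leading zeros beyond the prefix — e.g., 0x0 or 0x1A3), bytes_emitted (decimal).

After char 0 ('Q'=16): chars_in_quartet=1 acc=0x10 bytes_emitted=0

Answer: 1 0x10 0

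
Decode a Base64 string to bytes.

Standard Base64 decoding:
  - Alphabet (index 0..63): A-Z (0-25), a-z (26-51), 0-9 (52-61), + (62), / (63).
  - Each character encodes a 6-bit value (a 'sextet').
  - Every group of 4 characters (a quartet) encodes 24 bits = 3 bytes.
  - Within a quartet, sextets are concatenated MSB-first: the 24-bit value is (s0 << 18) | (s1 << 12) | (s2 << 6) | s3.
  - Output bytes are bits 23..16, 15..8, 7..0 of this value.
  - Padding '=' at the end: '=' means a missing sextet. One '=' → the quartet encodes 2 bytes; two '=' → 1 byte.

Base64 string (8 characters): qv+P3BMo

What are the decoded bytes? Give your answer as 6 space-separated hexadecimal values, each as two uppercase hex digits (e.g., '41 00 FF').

Answer: AA FF 8F DC 13 28

Derivation:
After char 0 ('q'=42): chars_in_quartet=1 acc=0x2A bytes_emitted=0
After char 1 ('v'=47): chars_in_quartet=2 acc=0xAAF bytes_emitted=0
After char 2 ('+'=62): chars_in_quartet=3 acc=0x2ABFE bytes_emitted=0
After char 3 ('P'=15): chars_in_quartet=4 acc=0xAAFF8F -> emit AA FF 8F, reset; bytes_emitted=3
After char 4 ('3'=55): chars_in_quartet=1 acc=0x37 bytes_emitted=3
After char 5 ('B'=1): chars_in_quartet=2 acc=0xDC1 bytes_emitted=3
After char 6 ('M'=12): chars_in_quartet=3 acc=0x3704C bytes_emitted=3
After char 7 ('o'=40): chars_in_quartet=4 acc=0xDC1328 -> emit DC 13 28, reset; bytes_emitted=6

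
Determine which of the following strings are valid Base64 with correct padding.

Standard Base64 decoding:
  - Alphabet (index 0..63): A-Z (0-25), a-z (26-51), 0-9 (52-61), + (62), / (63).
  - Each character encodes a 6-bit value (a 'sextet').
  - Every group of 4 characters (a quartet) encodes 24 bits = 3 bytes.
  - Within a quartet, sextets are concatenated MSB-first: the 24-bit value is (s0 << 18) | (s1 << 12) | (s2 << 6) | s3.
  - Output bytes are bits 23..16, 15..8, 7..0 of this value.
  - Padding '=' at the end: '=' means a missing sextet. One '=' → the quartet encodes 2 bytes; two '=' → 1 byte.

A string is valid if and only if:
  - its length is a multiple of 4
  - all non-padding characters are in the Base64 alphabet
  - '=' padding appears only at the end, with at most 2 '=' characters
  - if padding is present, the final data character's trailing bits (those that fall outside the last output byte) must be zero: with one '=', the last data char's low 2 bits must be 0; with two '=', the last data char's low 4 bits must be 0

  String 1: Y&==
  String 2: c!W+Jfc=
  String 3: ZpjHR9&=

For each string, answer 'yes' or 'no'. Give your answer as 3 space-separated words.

Answer: no no no

Derivation:
String 1: 'Y&==' → invalid (bad char(s): ['&'])
String 2: 'c!W+Jfc=' → invalid (bad char(s): ['!'])
String 3: 'ZpjHR9&=' → invalid (bad char(s): ['&'])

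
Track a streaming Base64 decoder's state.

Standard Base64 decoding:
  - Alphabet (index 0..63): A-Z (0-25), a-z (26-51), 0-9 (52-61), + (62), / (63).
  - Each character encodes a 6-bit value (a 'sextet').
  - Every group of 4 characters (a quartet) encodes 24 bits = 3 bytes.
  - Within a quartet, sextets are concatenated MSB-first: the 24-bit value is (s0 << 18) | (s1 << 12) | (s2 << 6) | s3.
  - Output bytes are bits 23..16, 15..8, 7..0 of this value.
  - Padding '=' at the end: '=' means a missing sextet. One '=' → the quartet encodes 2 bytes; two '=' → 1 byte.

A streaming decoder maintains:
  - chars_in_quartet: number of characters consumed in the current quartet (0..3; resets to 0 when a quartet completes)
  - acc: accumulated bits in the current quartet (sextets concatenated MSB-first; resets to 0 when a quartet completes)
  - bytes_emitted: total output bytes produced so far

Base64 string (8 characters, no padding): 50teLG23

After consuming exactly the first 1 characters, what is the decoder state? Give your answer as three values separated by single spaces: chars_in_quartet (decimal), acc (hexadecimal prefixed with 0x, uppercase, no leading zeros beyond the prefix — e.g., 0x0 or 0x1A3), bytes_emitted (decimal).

After char 0 ('5'=57): chars_in_quartet=1 acc=0x39 bytes_emitted=0

Answer: 1 0x39 0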